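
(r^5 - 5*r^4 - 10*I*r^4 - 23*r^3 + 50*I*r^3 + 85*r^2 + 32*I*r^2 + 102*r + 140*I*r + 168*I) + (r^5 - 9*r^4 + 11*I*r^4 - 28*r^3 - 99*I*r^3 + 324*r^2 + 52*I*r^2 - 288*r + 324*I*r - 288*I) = 2*r^5 - 14*r^4 + I*r^4 - 51*r^3 - 49*I*r^3 + 409*r^2 + 84*I*r^2 - 186*r + 464*I*r - 120*I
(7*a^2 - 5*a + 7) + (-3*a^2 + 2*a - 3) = 4*a^2 - 3*a + 4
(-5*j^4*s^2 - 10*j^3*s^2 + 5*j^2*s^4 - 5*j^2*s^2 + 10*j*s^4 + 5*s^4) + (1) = -5*j^4*s^2 - 10*j^3*s^2 + 5*j^2*s^4 - 5*j^2*s^2 + 10*j*s^4 + 5*s^4 + 1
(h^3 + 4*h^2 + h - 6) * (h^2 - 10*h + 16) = h^5 - 6*h^4 - 23*h^3 + 48*h^2 + 76*h - 96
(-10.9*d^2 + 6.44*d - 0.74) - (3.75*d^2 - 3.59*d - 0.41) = -14.65*d^2 + 10.03*d - 0.33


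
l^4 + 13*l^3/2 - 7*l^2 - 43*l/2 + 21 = (l - 3/2)*(l - 1)*(l + 2)*(l + 7)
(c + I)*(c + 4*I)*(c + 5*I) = c^3 + 10*I*c^2 - 29*c - 20*I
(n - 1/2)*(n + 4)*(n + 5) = n^3 + 17*n^2/2 + 31*n/2 - 10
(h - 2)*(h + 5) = h^2 + 3*h - 10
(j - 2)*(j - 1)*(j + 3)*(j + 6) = j^4 + 6*j^3 - 7*j^2 - 36*j + 36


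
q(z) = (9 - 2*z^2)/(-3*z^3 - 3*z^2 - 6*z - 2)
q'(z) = -4*z/(-3*z^3 - 3*z^2 - 6*z - 2) + (9 - 2*z^2)*(9*z^2 + 6*z + 6)/(-3*z^3 - 3*z^2 - 6*z - 2)^2 = (-6*z^4 + 93*z^2 + 62*z + 54)/(9*z^6 + 18*z^5 + 45*z^4 + 48*z^3 + 48*z^2 + 24*z + 4)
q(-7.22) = -0.09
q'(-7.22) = -0.01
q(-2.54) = -0.09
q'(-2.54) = 0.13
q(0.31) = -2.08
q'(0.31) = 4.57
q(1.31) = -0.26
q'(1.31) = 0.59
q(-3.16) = -0.13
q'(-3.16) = 0.03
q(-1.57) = 0.35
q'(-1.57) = 1.10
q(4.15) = 0.09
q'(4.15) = 0.00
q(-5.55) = -0.12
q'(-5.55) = -0.02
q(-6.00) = -0.11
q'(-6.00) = -0.01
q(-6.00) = -0.11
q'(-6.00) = -0.01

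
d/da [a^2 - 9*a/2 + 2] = 2*a - 9/2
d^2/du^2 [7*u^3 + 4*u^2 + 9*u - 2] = 42*u + 8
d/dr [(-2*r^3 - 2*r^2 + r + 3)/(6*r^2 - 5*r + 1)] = 2*(-6*r^4 + 10*r^3 - r^2 - 20*r + 8)/(36*r^4 - 60*r^3 + 37*r^2 - 10*r + 1)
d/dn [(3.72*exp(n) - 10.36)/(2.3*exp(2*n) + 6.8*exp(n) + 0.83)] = (-8.556*exp(2*n) + 47.656*exp(n) + 73.5356)*exp(n)/(5.29*exp(4*n) + 31.28*exp(3*n) + 50.058*exp(2*n) + 11.288*exp(n) + 0.6889)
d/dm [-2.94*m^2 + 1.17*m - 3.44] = 1.17 - 5.88*m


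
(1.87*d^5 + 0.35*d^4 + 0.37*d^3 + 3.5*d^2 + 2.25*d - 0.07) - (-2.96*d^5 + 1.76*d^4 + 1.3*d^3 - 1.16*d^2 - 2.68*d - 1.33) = 4.83*d^5 - 1.41*d^4 - 0.93*d^3 + 4.66*d^2 + 4.93*d + 1.26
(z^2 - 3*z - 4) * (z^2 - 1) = z^4 - 3*z^3 - 5*z^2 + 3*z + 4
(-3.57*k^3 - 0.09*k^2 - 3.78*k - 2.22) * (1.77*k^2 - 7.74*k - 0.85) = -6.3189*k^5 + 27.4725*k^4 - 2.9595*k^3 + 25.4043*k^2 + 20.3958*k + 1.887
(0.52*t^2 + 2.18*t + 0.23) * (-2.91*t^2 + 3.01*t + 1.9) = -1.5132*t^4 - 4.7786*t^3 + 6.8805*t^2 + 4.8343*t + 0.437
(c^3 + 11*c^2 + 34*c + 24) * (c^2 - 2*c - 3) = c^5 + 9*c^4 + 9*c^3 - 77*c^2 - 150*c - 72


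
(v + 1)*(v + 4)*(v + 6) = v^3 + 11*v^2 + 34*v + 24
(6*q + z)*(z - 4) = 6*q*z - 24*q + z^2 - 4*z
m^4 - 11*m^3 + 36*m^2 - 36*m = m*(m - 6)*(m - 3)*(m - 2)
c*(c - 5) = c^2 - 5*c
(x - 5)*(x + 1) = x^2 - 4*x - 5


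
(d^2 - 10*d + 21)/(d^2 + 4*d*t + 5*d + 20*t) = (d^2 - 10*d + 21)/(d^2 + 4*d*t + 5*d + 20*t)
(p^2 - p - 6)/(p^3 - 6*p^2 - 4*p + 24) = (p - 3)/(p^2 - 8*p + 12)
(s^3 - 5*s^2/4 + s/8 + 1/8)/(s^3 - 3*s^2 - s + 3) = (s^2 - s/4 - 1/8)/(s^2 - 2*s - 3)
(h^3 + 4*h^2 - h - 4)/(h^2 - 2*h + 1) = (h^2 + 5*h + 4)/(h - 1)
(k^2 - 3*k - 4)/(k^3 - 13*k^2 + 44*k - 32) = (k + 1)/(k^2 - 9*k + 8)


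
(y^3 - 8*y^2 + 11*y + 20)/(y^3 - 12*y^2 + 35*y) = (y^2 - 3*y - 4)/(y*(y - 7))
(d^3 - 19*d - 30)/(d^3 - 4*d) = (d^2 - 2*d - 15)/(d*(d - 2))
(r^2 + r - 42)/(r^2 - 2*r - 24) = (r + 7)/(r + 4)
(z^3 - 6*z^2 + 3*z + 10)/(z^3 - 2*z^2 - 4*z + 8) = (z^2 - 4*z - 5)/(z^2 - 4)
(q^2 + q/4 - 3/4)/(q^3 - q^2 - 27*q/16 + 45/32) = 8*(q + 1)/(8*q^2 - 2*q - 15)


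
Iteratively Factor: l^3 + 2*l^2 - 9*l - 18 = (l - 3)*(l^2 + 5*l + 6) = (l - 3)*(l + 3)*(l + 2)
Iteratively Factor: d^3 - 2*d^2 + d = (d - 1)*(d^2 - d) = d*(d - 1)*(d - 1)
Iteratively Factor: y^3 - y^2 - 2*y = (y)*(y^2 - y - 2) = y*(y + 1)*(y - 2)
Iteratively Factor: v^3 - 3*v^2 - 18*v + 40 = (v - 5)*(v^2 + 2*v - 8) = (v - 5)*(v + 4)*(v - 2)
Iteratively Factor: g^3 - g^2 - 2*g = (g)*(g^2 - g - 2) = g*(g - 2)*(g + 1)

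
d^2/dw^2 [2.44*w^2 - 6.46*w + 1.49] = 4.88000000000000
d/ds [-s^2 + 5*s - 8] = 5 - 2*s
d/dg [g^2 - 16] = 2*g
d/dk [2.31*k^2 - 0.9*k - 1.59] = 4.62*k - 0.9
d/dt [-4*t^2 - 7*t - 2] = -8*t - 7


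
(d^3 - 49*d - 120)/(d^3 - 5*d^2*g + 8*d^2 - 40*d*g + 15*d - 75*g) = (d - 8)/(d - 5*g)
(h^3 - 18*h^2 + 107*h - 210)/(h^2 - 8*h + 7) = (h^2 - 11*h + 30)/(h - 1)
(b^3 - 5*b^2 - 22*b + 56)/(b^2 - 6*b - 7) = (b^2 + 2*b - 8)/(b + 1)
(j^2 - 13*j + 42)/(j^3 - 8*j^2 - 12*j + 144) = (j - 7)/(j^2 - 2*j - 24)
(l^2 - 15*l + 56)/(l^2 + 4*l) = (l^2 - 15*l + 56)/(l*(l + 4))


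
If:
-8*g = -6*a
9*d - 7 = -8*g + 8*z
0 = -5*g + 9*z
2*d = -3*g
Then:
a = -168/179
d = 189/179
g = -126/179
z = -70/179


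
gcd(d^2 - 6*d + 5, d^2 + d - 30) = d - 5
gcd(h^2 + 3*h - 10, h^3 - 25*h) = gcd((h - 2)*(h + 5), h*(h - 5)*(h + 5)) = h + 5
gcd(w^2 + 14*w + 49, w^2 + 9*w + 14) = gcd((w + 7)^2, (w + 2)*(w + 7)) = w + 7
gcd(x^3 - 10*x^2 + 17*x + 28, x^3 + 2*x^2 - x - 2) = x + 1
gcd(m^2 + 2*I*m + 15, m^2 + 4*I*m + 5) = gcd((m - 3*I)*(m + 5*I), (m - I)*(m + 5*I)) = m + 5*I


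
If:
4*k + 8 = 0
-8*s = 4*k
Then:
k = -2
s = 1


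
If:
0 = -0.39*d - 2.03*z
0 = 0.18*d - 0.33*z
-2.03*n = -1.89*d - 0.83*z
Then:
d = 0.00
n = 0.00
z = 0.00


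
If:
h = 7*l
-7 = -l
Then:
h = 49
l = 7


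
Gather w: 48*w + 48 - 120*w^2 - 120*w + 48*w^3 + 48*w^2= 48*w^3 - 72*w^2 - 72*w + 48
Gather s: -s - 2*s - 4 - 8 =-3*s - 12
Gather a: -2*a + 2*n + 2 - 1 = -2*a + 2*n + 1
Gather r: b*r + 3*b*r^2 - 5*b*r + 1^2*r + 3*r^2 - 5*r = r^2*(3*b + 3) + r*(-4*b - 4)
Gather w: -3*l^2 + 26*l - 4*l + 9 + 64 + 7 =-3*l^2 + 22*l + 80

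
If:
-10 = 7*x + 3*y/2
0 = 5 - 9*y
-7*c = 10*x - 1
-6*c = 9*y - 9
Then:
No Solution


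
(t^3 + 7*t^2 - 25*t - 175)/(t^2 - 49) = (t^2 - 25)/(t - 7)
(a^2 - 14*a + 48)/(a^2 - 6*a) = (a - 8)/a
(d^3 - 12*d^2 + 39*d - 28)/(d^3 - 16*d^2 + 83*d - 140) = (d - 1)/(d - 5)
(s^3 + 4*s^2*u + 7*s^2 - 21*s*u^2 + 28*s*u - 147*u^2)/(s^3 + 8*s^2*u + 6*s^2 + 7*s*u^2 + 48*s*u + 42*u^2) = (s^2 - 3*s*u + 7*s - 21*u)/(s^2 + s*u + 6*s + 6*u)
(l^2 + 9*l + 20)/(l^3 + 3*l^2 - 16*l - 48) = (l + 5)/(l^2 - l - 12)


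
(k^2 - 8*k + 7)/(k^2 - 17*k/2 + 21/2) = 2*(k - 1)/(2*k - 3)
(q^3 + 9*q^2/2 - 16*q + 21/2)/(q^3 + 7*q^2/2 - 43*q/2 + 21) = (q - 1)/(q - 2)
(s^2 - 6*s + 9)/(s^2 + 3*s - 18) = (s - 3)/(s + 6)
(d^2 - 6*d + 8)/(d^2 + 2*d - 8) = (d - 4)/(d + 4)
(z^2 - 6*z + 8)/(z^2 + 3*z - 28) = (z - 2)/(z + 7)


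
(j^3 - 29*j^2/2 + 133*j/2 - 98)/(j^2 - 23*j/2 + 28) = (j^2 - 11*j + 28)/(j - 8)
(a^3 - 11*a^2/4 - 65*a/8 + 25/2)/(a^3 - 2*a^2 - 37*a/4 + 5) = (4*a - 5)/(2*(2*a - 1))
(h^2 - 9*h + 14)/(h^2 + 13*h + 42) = (h^2 - 9*h + 14)/(h^2 + 13*h + 42)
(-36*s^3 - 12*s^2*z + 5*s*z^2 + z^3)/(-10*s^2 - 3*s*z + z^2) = (-18*s^2 + 3*s*z + z^2)/(-5*s + z)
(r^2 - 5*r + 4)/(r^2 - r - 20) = (-r^2 + 5*r - 4)/(-r^2 + r + 20)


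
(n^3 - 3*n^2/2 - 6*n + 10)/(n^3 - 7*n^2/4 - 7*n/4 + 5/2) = 2*(2*n^2 + n - 10)/(4*n^2 + n - 5)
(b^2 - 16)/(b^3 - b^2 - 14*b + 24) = (b - 4)/(b^2 - 5*b + 6)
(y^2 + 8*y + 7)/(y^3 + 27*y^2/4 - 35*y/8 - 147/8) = 8*(y + 1)/(8*y^2 - 2*y - 21)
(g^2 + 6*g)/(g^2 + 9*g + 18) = g/(g + 3)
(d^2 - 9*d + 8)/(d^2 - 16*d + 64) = (d - 1)/(d - 8)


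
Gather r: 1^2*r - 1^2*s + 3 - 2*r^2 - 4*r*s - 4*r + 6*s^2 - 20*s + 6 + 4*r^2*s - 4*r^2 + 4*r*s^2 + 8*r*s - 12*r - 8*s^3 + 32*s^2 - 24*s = r^2*(4*s - 6) + r*(4*s^2 + 4*s - 15) - 8*s^3 + 38*s^2 - 45*s + 9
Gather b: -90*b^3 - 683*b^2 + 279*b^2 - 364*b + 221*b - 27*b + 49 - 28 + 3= -90*b^3 - 404*b^2 - 170*b + 24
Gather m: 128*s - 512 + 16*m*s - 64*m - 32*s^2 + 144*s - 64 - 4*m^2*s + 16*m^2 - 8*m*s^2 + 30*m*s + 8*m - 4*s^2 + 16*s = m^2*(16 - 4*s) + m*(-8*s^2 + 46*s - 56) - 36*s^2 + 288*s - 576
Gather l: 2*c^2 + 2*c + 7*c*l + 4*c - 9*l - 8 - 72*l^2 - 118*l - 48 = 2*c^2 + 6*c - 72*l^2 + l*(7*c - 127) - 56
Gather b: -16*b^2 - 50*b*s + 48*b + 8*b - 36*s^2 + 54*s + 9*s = -16*b^2 + b*(56 - 50*s) - 36*s^2 + 63*s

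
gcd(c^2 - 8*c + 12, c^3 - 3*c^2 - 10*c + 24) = c - 2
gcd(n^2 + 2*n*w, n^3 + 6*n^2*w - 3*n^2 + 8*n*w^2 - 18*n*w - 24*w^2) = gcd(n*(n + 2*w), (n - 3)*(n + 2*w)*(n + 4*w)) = n + 2*w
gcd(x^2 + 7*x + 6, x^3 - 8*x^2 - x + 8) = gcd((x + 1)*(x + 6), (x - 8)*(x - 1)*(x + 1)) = x + 1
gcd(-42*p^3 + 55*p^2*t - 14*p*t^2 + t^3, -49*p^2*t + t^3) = 7*p - t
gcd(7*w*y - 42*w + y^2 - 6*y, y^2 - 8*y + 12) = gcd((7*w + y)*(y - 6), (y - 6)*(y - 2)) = y - 6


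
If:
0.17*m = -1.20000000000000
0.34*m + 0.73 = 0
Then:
No Solution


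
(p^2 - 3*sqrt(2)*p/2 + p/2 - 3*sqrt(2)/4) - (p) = p^2 - 3*sqrt(2)*p/2 - p/2 - 3*sqrt(2)/4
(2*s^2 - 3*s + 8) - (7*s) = 2*s^2 - 10*s + 8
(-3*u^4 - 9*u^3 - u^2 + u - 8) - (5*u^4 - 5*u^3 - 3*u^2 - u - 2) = -8*u^4 - 4*u^3 + 2*u^2 + 2*u - 6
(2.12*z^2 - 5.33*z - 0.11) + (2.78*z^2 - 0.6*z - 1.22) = 4.9*z^2 - 5.93*z - 1.33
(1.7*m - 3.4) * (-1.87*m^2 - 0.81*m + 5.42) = -3.179*m^3 + 4.981*m^2 + 11.968*m - 18.428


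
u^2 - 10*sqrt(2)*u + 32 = (u - 8*sqrt(2))*(u - 2*sqrt(2))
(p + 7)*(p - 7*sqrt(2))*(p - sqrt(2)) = p^3 - 8*sqrt(2)*p^2 + 7*p^2 - 56*sqrt(2)*p + 14*p + 98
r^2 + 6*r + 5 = (r + 1)*(r + 5)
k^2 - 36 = (k - 6)*(k + 6)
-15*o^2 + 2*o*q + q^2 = (-3*o + q)*(5*o + q)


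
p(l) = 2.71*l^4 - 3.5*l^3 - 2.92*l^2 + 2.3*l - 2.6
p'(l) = 10.84*l^3 - 10.5*l^2 - 5.84*l + 2.3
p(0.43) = -2.34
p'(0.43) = -1.29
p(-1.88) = 39.87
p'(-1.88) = -95.86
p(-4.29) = 1128.04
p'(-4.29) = -1021.75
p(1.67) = -2.13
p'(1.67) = 13.75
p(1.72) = -1.37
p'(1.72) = 16.35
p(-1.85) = 37.06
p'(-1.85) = -91.47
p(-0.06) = -2.75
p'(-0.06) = 2.61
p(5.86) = 2401.96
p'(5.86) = 1788.85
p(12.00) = 49751.08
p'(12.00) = 17151.74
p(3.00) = 103.03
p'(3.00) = 182.96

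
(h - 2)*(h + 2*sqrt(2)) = h^2 - 2*h + 2*sqrt(2)*h - 4*sqrt(2)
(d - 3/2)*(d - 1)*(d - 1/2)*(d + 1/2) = d^4 - 5*d^3/2 + 5*d^2/4 + 5*d/8 - 3/8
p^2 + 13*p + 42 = (p + 6)*(p + 7)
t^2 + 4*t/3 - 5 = (t - 5/3)*(t + 3)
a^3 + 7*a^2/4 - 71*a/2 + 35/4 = (a - 5)*(a - 1/4)*(a + 7)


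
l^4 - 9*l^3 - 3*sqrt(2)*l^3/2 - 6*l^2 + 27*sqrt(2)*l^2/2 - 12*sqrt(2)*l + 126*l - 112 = (l - 8)*(l - 1)*(l - 7*sqrt(2)/2)*(l + 2*sqrt(2))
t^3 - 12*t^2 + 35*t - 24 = (t - 8)*(t - 3)*(t - 1)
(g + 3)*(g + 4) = g^2 + 7*g + 12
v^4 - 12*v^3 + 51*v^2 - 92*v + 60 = (v - 5)*(v - 3)*(v - 2)^2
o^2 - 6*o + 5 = (o - 5)*(o - 1)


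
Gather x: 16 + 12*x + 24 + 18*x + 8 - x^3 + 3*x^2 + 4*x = -x^3 + 3*x^2 + 34*x + 48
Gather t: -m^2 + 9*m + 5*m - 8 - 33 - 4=-m^2 + 14*m - 45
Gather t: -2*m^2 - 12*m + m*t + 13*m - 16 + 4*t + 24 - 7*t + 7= -2*m^2 + m + t*(m - 3) + 15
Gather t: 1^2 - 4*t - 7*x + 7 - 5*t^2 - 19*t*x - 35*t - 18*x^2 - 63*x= -5*t^2 + t*(-19*x - 39) - 18*x^2 - 70*x + 8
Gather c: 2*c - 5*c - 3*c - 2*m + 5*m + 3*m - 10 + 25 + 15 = -6*c + 6*m + 30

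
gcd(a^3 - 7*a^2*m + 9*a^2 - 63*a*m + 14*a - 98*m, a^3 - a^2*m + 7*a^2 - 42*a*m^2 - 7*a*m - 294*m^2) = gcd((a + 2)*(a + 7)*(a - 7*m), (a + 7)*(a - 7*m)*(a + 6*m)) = a^2 - 7*a*m + 7*a - 49*m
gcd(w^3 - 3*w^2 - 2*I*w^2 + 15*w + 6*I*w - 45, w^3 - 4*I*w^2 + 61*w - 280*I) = w - 5*I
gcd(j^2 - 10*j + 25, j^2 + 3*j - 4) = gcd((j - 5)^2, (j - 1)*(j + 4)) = 1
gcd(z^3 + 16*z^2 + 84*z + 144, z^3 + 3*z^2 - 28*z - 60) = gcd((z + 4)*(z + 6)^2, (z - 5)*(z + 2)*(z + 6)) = z + 6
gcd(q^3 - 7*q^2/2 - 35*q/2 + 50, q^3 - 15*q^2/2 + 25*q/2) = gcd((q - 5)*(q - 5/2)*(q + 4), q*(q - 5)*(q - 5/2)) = q^2 - 15*q/2 + 25/2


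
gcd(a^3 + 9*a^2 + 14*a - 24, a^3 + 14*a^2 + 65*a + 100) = a + 4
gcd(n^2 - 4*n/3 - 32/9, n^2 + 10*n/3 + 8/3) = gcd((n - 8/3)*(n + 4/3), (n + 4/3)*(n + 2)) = n + 4/3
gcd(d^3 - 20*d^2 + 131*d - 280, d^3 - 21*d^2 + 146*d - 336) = d^2 - 15*d + 56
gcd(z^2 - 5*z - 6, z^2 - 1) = z + 1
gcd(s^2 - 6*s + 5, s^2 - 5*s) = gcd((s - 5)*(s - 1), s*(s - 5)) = s - 5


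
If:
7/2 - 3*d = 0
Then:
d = 7/6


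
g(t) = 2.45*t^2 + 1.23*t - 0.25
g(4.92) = 65.11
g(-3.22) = 21.19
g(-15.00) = 532.55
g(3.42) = 32.61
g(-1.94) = 6.58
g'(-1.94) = -8.28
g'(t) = 4.9*t + 1.23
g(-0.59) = -0.12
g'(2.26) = 12.30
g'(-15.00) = -72.27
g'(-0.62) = -1.81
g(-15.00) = 532.55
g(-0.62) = -0.07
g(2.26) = 15.04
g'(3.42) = 17.99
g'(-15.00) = -72.27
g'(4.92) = 25.34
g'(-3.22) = -14.55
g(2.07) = 12.79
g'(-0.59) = -1.66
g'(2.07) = 11.37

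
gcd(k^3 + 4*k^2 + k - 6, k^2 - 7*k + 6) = k - 1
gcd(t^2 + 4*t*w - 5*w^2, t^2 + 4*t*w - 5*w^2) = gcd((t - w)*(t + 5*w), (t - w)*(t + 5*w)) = t^2 + 4*t*w - 5*w^2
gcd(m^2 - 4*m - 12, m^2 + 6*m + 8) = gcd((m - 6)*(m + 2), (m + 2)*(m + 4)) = m + 2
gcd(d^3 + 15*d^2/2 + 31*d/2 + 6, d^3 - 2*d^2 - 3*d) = 1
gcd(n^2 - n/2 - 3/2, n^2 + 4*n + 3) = n + 1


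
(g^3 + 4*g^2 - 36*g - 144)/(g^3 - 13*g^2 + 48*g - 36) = (g^2 + 10*g + 24)/(g^2 - 7*g + 6)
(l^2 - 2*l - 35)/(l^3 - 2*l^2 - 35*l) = 1/l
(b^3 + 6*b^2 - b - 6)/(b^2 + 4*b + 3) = (b^2 + 5*b - 6)/(b + 3)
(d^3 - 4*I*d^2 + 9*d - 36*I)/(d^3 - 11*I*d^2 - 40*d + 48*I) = (d + 3*I)/(d - 4*I)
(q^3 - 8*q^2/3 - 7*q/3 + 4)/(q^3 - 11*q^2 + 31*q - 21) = (q + 4/3)/(q - 7)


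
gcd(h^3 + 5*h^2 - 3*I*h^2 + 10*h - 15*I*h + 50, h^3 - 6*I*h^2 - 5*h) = h - 5*I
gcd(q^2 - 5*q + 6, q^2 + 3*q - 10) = q - 2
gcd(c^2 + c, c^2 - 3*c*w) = c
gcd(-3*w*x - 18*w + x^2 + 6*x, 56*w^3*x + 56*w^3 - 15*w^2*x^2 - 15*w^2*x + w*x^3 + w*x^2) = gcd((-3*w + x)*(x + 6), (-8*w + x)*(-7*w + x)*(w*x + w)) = 1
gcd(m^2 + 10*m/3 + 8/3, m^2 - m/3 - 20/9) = m + 4/3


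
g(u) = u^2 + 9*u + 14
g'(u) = 2*u + 9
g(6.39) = 112.34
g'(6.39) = 21.78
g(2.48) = 42.47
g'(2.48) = 13.96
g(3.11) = 51.66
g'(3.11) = 15.22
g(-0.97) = 6.21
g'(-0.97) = 7.06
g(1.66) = 31.70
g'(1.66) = 12.32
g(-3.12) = -4.35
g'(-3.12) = 2.76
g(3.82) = 62.97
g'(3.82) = 16.64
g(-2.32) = -1.50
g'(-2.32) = 4.36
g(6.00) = 104.00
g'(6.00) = 21.00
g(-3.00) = -4.00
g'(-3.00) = 3.00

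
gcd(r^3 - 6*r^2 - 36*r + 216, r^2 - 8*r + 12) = r - 6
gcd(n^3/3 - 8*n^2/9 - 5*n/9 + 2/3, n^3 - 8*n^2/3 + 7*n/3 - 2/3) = n - 2/3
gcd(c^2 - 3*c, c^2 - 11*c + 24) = c - 3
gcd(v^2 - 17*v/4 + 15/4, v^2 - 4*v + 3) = v - 3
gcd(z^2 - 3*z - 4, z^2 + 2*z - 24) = z - 4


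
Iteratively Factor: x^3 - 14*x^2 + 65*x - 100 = (x - 5)*(x^2 - 9*x + 20) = (x - 5)^2*(x - 4)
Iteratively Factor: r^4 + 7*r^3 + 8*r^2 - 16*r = (r)*(r^3 + 7*r^2 + 8*r - 16) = r*(r - 1)*(r^2 + 8*r + 16) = r*(r - 1)*(r + 4)*(r + 4)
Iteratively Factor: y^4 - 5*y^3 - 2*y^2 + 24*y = (y - 4)*(y^3 - y^2 - 6*y) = (y - 4)*(y - 3)*(y^2 + 2*y) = (y - 4)*(y - 3)*(y + 2)*(y)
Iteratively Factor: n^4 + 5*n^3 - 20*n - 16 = (n + 4)*(n^3 + n^2 - 4*n - 4) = (n - 2)*(n + 4)*(n^2 + 3*n + 2) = (n - 2)*(n + 1)*(n + 4)*(n + 2)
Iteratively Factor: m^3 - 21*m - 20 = (m - 5)*(m^2 + 5*m + 4) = (m - 5)*(m + 1)*(m + 4)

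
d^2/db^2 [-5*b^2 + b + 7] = -10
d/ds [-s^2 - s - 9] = -2*s - 1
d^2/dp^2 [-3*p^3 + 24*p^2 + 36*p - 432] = 48 - 18*p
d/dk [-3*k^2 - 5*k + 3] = -6*k - 5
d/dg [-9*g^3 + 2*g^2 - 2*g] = -27*g^2 + 4*g - 2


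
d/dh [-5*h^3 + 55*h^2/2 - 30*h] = -15*h^2 + 55*h - 30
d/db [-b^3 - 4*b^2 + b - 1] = -3*b^2 - 8*b + 1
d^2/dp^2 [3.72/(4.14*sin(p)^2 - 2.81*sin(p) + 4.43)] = (-255.037248*sin(p)^4 + 129.828744*sin(p)^3 + 626.084556*sin(p)^2 - 305.965164*sin(p) - 77.704104)/(4.14*sin(p)^2 - 2.81*sin(p) + 4.43)^3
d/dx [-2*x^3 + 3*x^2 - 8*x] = -6*x^2 + 6*x - 8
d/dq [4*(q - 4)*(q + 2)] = 8*q - 8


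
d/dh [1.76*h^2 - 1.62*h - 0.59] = 3.52*h - 1.62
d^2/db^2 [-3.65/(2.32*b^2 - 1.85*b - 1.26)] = (-39.29152*b^2 + 31.3316*b + 3.65*(4.64*b - 1.85)*(9.28*b - 3.7) + 21.33936)/(-2.32*b^2 + 1.85*b + 1.26)^3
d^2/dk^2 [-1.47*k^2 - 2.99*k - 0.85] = -2.94000000000000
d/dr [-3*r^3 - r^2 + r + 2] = -9*r^2 - 2*r + 1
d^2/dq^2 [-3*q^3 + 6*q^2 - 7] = 12 - 18*q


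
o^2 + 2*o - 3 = (o - 1)*(o + 3)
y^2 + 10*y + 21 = (y + 3)*(y + 7)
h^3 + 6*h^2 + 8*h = h*(h + 2)*(h + 4)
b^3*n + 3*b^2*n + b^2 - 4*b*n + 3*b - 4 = (b - 1)*(b + 4)*(b*n + 1)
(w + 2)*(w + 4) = w^2 + 6*w + 8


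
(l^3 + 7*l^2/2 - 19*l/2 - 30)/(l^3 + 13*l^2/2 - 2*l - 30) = (l^2 + l - 12)/(l^2 + 4*l - 12)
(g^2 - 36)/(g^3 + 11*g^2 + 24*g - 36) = (g - 6)/(g^2 + 5*g - 6)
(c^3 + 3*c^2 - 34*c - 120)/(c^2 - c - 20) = (c^2 - c - 30)/(c - 5)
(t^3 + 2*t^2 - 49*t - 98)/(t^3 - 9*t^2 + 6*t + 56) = (t + 7)/(t - 4)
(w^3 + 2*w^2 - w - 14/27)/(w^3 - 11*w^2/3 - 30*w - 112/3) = (w^2 - w/3 - 2/9)/(w^2 - 6*w - 16)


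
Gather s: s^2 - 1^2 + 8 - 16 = s^2 - 9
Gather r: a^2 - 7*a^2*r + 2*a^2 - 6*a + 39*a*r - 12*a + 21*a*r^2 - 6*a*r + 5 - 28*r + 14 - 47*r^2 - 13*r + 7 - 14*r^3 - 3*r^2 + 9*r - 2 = 3*a^2 - 18*a - 14*r^3 + r^2*(21*a - 50) + r*(-7*a^2 + 33*a - 32) + 24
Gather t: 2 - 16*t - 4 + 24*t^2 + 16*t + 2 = 24*t^2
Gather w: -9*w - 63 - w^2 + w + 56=-w^2 - 8*w - 7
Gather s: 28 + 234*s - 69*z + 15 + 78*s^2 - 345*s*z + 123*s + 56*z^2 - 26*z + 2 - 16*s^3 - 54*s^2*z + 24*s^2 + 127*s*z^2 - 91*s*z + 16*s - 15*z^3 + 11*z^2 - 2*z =-16*s^3 + s^2*(102 - 54*z) + s*(127*z^2 - 436*z + 373) - 15*z^3 + 67*z^2 - 97*z + 45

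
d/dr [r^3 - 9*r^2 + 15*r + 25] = 3*r^2 - 18*r + 15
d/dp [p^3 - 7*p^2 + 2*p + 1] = 3*p^2 - 14*p + 2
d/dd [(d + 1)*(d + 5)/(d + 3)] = (d^2 + 6*d + 13)/(d^2 + 6*d + 9)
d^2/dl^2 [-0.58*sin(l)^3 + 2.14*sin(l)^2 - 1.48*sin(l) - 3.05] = 5.22*sin(l)^3 - 8.56*sin(l)^2 - 2.0*sin(l) + 4.28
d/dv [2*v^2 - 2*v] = 4*v - 2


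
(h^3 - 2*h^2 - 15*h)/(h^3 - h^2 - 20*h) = (h + 3)/(h + 4)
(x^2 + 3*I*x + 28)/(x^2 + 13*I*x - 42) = (x - 4*I)/(x + 6*I)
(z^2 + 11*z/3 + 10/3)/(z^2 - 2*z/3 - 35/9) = 3*(z + 2)/(3*z - 7)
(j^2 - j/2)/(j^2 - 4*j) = (j - 1/2)/(j - 4)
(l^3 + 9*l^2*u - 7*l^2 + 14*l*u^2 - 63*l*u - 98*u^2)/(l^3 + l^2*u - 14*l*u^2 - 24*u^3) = (-l^2 - 7*l*u + 7*l + 49*u)/(-l^2 + l*u + 12*u^2)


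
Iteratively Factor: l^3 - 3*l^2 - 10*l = (l + 2)*(l^2 - 5*l) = l*(l + 2)*(l - 5)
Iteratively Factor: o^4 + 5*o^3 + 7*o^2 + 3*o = (o + 1)*(o^3 + 4*o^2 + 3*o) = (o + 1)*(o + 3)*(o^2 + o) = o*(o + 1)*(o + 3)*(o + 1)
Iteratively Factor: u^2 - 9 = (u - 3)*(u + 3)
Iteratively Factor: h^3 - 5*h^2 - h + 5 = (h - 5)*(h^2 - 1) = (h - 5)*(h - 1)*(h + 1)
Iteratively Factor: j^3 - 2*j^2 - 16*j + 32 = (j - 2)*(j^2 - 16) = (j - 4)*(j - 2)*(j + 4)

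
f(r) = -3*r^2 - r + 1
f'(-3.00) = 17.00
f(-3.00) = -23.00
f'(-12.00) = 71.00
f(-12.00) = -419.00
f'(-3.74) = 21.44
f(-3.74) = -37.22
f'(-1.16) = 5.96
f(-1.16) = -1.88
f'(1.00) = -7.00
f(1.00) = -3.00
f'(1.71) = -11.26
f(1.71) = -9.48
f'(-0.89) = 4.34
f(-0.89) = -0.49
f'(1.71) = -11.26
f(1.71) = -9.48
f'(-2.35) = 13.10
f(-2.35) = -13.22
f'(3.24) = -20.44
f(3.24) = -33.73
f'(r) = -6*r - 1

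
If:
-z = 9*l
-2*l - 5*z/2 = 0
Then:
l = 0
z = 0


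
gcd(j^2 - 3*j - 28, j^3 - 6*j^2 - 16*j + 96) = j + 4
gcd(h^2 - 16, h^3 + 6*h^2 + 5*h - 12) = h + 4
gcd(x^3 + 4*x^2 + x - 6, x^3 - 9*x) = x + 3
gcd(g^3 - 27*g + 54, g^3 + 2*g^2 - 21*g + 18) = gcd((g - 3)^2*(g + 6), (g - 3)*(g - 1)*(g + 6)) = g^2 + 3*g - 18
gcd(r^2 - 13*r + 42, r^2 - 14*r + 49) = r - 7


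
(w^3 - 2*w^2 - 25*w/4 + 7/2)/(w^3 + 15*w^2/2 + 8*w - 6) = (w - 7/2)/(w + 6)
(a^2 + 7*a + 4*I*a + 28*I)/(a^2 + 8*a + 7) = (a + 4*I)/(a + 1)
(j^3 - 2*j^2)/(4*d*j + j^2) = j*(j - 2)/(4*d + j)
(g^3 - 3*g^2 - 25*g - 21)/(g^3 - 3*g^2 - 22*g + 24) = (g^3 - 3*g^2 - 25*g - 21)/(g^3 - 3*g^2 - 22*g + 24)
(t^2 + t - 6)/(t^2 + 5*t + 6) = (t - 2)/(t + 2)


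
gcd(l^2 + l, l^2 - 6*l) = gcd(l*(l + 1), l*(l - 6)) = l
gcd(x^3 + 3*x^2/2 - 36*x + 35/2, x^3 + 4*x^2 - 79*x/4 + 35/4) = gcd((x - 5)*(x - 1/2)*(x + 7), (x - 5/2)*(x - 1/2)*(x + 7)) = x^2 + 13*x/2 - 7/2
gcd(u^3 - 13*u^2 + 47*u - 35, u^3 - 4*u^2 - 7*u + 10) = u^2 - 6*u + 5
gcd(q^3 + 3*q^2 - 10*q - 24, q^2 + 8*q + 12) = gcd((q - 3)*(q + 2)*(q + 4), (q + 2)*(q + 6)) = q + 2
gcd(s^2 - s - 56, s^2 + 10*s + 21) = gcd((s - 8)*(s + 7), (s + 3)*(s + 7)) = s + 7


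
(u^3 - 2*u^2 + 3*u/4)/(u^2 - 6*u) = (u^2 - 2*u + 3/4)/(u - 6)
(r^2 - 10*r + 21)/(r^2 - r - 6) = (r - 7)/(r + 2)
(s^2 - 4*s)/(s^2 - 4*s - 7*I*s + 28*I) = s/(s - 7*I)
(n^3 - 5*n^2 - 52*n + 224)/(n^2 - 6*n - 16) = (n^2 + 3*n - 28)/(n + 2)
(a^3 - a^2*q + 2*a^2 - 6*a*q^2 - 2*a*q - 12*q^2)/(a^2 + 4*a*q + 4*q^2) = (a^2 - 3*a*q + 2*a - 6*q)/(a + 2*q)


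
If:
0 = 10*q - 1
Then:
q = 1/10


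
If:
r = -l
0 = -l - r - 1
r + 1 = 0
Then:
No Solution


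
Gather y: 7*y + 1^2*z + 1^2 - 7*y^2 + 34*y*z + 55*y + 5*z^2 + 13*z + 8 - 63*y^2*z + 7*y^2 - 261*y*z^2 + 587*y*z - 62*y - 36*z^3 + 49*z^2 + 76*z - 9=-63*y^2*z + y*(-261*z^2 + 621*z) - 36*z^3 + 54*z^2 + 90*z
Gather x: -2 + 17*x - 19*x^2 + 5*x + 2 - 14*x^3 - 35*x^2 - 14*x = -14*x^3 - 54*x^2 + 8*x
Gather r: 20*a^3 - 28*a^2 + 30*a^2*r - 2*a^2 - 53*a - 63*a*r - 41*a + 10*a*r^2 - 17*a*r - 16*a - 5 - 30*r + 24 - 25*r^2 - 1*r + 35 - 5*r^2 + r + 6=20*a^3 - 30*a^2 - 110*a + r^2*(10*a - 30) + r*(30*a^2 - 80*a - 30) + 60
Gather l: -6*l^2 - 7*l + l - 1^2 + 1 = -6*l^2 - 6*l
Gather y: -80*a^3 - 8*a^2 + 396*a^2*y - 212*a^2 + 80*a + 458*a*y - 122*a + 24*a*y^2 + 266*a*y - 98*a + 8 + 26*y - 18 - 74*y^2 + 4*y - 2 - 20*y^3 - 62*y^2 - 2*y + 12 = -80*a^3 - 220*a^2 - 140*a - 20*y^3 + y^2*(24*a - 136) + y*(396*a^2 + 724*a + 28)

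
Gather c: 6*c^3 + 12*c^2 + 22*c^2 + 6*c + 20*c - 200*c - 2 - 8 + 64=6*c^3 + 34*c^2 - 174*c + 54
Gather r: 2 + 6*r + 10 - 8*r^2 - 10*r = -8*r^2 - 4*r + 12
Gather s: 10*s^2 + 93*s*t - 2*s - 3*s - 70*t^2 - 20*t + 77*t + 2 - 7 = 10*s^2 + s*(93*t - 5) - 70*t^2 + 57*t - 5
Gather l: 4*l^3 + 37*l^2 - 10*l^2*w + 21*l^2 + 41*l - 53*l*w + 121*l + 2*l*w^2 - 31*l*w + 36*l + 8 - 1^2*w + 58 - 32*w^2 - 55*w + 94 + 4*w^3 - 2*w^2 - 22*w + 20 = 4*l^3 + l^2*(58 - 10*w) + l*(2*w^2 - 84*w + 198) + 4*w^3 - 34*w^2 - 78*w + 180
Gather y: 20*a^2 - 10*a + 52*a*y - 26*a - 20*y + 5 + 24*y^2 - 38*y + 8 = 20*a^2 - 36*a + 24*y^2 + y*(52*a - 58) + 13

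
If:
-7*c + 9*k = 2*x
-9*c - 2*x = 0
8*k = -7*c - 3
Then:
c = -27/47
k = 6/47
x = 243/94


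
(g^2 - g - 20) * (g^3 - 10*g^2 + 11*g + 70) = g^5 - 11*g^4 + g^3 + 259*g^2 - 290*g - 1400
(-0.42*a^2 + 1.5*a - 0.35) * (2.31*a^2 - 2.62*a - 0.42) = -0.9702*a^4 + 4.5654*a^3 - 4.5621*a^2 + 0.287*a + 0.147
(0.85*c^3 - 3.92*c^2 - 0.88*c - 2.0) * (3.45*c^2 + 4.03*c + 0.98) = 2.9325*c^5 - 10.0985*c^4 - 18.0006*c^3 - 14.288*c^2 - 8.9224*c - 1.96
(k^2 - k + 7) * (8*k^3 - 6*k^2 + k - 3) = 8*k^5 - 14*k^4 + 63*k^3 - 46*k^2 + 10*k - 21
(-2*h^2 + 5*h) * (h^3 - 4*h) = -2*h^5 + 5*h^4 + 8*h^3 - 20*h^2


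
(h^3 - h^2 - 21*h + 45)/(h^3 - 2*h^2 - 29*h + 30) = (h^2 - 6*h + 9)/(h^2 - 7*h + 6)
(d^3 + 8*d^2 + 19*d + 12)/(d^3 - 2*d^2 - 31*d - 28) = (d + 3)/(d - 7)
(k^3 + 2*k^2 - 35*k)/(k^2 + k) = (k^2 + 2*k - 35)/(k + 1)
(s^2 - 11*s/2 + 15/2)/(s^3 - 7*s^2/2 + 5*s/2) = (s - 3)/(s*(s - 1))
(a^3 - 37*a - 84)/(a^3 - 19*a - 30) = (-a^3 + 37*a + 84)/(-a^3 + 19*a + 30)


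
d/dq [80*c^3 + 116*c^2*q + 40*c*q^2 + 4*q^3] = 116*c^2 + 80*c*q + 12*q^2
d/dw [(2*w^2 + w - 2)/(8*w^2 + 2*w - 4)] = w*(4 - w)/(16*w^4 + 8*w^3 - 15*w^2 - 4*w + 4)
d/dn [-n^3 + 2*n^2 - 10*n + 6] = -3*n^2 + 4*n - 10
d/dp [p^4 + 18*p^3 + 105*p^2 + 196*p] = 4*p^3 + 54*p^2 + 210*p + 196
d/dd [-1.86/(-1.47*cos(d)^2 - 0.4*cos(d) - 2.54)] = (5.4684*cos(d) + 0.744)*sin(d)/(1.47*cos(d)^2 + 0.4*cos(d) + 2.54)^2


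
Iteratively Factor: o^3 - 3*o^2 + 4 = (o - 2)*(o^2 - o - 2) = (o - 2)^2*(o + 1)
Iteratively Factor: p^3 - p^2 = (p - 1)*(p^2) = p*(p - 1)*(p)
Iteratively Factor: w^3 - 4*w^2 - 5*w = (w - 5)*(w^2 + w) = (w - 5)*(w + 1)*(w)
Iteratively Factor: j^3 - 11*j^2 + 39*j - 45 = (j - 5)*(j^2 - 6*j + 9) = (j - 5)*(j - 3)*(j - 3)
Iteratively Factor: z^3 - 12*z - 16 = (z + 2)*(z^2 - 2*z - 8) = (z - 4)*(z + 2)*(z + 2)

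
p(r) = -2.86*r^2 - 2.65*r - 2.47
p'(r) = -5.72*r - 2.65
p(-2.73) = -16.55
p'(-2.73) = 12.97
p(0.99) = -7.90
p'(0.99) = -8.31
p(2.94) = -34.98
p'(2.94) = -19.47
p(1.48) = -12.66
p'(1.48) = -11.12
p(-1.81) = -7.04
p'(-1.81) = 7.70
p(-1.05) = -2.84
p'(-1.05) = 3.36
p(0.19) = -3.08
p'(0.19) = -3.74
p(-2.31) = -11.61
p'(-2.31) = 10.56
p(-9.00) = -210.28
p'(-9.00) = 48.83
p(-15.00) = -606.22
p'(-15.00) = 83.15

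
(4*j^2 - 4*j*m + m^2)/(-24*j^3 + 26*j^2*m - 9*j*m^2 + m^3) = (-2*j + m)/(12*j^2 - 7*j*m + m^2)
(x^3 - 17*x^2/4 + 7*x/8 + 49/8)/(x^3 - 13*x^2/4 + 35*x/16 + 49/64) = 8*(2*x^2 - 5*x - 7)/(16*x^2 - 24*x - 7)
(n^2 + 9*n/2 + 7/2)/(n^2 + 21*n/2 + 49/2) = (n + 1)/(n + 7)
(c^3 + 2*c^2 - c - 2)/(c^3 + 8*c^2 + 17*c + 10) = (c - 1)/(c + 5)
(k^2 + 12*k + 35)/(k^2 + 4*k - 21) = (k + 5)/(k - 3)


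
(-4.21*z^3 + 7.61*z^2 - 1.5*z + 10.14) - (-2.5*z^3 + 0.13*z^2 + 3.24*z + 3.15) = -1.71*z^3 + 7.48*z^2 - 4.74*z + 6.99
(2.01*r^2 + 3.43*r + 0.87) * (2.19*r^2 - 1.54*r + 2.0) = 4.4019*r^4 + 4.4163*r^3 + 0.6431*r^2 + 5.5202*r + 1.74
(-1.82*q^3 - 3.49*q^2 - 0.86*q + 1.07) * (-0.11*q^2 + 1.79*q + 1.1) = 0.2002*q^5 - 2.8739*q^4 - 8.1545*q^3 - 5.4961*q^2 + 0.9693*q + 1.177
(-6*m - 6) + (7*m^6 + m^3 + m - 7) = 7*m^6 + m^3 - 5*m - 13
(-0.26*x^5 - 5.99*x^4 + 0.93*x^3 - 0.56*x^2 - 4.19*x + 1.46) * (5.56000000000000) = -1.4456*x^5 - 33.3044*x^4 + 5.1708*x^3 - 3.1136*x^2 - 23.2964*x + 8.1176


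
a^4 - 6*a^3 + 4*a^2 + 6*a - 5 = (a - 5)*(a - 1)^2*(a + 1)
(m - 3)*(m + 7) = m^2 + 4*m - 21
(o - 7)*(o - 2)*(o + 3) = o^3 - 6*o^2 - 13*o + 42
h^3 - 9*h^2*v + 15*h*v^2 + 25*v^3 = (h - 5*v)^2*(h + v)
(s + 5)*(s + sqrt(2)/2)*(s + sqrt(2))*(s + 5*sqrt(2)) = s^4 + 5*s^3 + 13*sqrt(2)*s^3/2 + 16*s^2 + 65*sqrt(2)*s^2/2 + 5*sqrt(2)*s + 80*s + 25*sqrt(2)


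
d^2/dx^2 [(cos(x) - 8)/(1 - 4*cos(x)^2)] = (128*(8 - cos(x))*sin(x)^2*cos(x)^2 + (4*cos(x)^2 - 1)^2*cos(x) + 8*(4*cos(x)^2 - 1)*(8*cos(2*x) - cos(3*x)))/(4*cos(x)^2 - 1)^3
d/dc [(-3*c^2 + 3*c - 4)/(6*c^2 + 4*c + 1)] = (-30*c^2 + 42*c + 19)/(36*c^4 + 48*c^3 + 28*c^2 + 8*c + 1)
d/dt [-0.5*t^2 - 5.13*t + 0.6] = -1.0*t - 5.13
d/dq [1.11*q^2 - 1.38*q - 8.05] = 2.22*q - 1.38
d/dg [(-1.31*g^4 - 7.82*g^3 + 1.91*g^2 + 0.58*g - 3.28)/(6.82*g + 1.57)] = (-26.8026*g^4 - 114.8916*g^3 - 23.806*g^2 + 5.9974*g + 23.2802)/(46.5124*g^2 + 21.4148*g + 2.4649)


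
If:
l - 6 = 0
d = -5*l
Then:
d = -30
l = 6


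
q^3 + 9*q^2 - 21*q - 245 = (q - 5)*(q + 7)^2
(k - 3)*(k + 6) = k^2 + 3*k - 18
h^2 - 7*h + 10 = (h - 5)*(h - 2)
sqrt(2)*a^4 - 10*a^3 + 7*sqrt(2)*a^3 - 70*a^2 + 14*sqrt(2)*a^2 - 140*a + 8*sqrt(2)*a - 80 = (a + 2)*(a + 4)*(a - 5*sqrt(2))*(sqrt(2)*a + sqrt(2))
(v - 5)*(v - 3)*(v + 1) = v^3 - 7*v^2 + 7*v + 15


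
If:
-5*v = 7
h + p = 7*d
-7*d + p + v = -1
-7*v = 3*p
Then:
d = 43/105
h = -2/5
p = 49/15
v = -7/5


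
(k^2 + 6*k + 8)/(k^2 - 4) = (k + 4)/(k - 2)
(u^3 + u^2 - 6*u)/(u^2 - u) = (u^2 + u - 6)/(u - 1)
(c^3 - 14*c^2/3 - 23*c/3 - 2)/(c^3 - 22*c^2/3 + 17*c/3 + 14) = (3*c + 1)/(3*c - 7)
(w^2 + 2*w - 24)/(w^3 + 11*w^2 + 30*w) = (w - 4)/(w*(w + 5))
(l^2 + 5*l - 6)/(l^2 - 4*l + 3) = (l + 6)/(l - 3)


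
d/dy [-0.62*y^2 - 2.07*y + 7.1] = -1.24*y - 2.07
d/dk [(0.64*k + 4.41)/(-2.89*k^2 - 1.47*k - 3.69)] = (1.8496*k^2 + 25.4898*k + 4.1211)/(8.3521*k^4 + 8.4966*k^3 + 23.4891*k^2 + 10.8486*k + 13.6161)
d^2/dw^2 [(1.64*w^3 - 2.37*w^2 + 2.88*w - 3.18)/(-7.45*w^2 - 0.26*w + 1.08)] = (2.27373675443232e-13*w^4 - 355.488388*w^3 + 1176.164892*w^2 - 113.554296*w + 55.513824)/(413.493625*w^6 + 43.29195*w^5 - 178.31724*w^4 - 12.534184*w^3 + 25.850016*w^2 + 0.909792*w - 1.259712)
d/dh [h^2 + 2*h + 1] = 2*h + 2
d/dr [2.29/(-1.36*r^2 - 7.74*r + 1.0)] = (6.2288*r + 17.7246)/(1.36*r^2 + 7.74*r - 1.0)^2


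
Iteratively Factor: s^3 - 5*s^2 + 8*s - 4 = (s - 2)*(s^2 - 3*s + 2) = (s - 2)^2*(s - 1)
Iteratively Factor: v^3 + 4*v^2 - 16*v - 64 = (v + 4)*(v^2 - 16) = (v + 4)^2*(v - 4)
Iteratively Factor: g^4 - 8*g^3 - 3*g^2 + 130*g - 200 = (g - 5)*(g^3 - 3*g^2 - 18*g + 40) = (g - 5)^2*(g^2 + 2*g - 8) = (g - 5)^2*(g - 2)*(g + 4)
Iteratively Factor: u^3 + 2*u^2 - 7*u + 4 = (u - 1)*(u^2 + 3*u - 4) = (u - 1)*(u + 4)*(u - 1)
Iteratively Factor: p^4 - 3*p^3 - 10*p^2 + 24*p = (p)*(p^3 - 3*p^2 - 10*p + 24) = p*(p + 3)*(p^2 - 6*p + 8) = p*(p - 4)*(p + 3)*(p - 2)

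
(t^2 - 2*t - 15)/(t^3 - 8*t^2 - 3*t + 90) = 1/(t - 6)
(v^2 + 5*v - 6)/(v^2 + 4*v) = (v^2 + 5*v - 6)/(v*(v + 4))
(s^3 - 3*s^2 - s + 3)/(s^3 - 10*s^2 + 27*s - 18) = (s + 1)/(s - 6)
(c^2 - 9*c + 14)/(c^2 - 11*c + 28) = (c - 2)/(c - 4)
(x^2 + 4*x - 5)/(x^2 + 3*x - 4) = (x + 5)/(x + 4)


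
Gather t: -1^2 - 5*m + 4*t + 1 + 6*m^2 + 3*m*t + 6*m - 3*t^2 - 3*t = 6*m^2 + m - 3*t^2 + t*(3*m + 1)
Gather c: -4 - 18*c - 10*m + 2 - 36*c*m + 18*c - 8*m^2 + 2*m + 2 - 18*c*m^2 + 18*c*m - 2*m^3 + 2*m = c*(-18*m^2 - 18*m) - 2*m^3 - 8*m^2 - 6*m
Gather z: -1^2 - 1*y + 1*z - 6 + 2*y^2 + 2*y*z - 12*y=2*y^2 - 13*y + z*(2*y + 1) - 7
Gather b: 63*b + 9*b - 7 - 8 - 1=72*b - 16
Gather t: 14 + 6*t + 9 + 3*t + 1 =9*t + 24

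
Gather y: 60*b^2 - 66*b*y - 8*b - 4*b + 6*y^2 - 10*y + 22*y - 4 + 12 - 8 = 60*b^2 - 12*b + 6*y^2 + y*(12 - 66*b)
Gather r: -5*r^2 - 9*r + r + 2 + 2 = -5*r^2 - 8*r + 4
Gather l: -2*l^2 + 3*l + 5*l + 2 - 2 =-2*l^2 + 8*l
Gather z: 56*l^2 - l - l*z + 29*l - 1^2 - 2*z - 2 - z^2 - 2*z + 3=56*l^2 + 28*l - z^2 + z*(-l - 4)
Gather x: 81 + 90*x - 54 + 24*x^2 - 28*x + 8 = 24*x^2 + 62*x + 35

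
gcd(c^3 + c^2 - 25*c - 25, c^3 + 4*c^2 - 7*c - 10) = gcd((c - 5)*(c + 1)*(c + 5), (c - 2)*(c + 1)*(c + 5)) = c^2 + 6*c + 5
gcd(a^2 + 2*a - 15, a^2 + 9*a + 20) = a + 5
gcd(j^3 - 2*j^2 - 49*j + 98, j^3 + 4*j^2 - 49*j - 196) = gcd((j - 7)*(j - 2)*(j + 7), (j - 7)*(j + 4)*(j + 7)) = j^2 - 49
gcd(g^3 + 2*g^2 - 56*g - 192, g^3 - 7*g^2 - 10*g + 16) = g - 8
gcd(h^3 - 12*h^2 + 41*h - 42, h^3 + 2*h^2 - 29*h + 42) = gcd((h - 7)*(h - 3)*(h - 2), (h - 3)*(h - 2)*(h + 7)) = h^2 - 5*h + 6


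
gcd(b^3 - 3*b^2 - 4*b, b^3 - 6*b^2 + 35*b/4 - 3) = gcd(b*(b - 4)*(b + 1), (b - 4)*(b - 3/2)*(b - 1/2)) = b - 4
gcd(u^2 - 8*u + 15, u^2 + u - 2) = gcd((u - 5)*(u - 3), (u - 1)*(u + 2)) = 1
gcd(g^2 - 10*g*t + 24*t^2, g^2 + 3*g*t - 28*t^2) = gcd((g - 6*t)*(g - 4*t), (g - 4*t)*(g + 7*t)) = -g + 4*t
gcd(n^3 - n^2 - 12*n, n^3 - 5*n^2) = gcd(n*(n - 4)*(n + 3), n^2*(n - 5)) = n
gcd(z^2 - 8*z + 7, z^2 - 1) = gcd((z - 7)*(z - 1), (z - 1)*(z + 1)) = z - 1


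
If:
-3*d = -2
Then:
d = 2/3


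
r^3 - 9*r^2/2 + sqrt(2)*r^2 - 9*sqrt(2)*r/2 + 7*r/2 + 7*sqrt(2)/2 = (r - 7/2)*(r - 1)*(r + sqrt(2))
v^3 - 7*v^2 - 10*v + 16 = (v - 8)*(v - 1)*(v + 2)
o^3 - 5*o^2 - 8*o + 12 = (o - 6)*(o - 1)*(o + 2)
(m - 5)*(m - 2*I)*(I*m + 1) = I*m^3 + 3*m^2 - 5*I*m^2 - 15*m - 2*I*m + 10*I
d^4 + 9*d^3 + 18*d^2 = d^2*(d + 3)*(d + 6)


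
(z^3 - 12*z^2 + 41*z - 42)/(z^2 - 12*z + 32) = (z^3 - 12*z^2 + 41*z - 42)/(z^2 - 12*z + 32)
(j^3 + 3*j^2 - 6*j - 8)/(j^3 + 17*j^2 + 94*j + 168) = (j^2 - j - 2)/(j^2 + 13*j + 42)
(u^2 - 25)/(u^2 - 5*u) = (u + 5)/u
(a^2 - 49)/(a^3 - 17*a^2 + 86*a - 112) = (a + 7)/(a^2 - 10*a + 16)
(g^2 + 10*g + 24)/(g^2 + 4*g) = (g + 6)/g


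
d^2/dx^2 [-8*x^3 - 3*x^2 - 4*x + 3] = -48*x - 6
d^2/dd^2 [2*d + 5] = 0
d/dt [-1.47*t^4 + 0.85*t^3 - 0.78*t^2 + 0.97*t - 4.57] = -5.88*t^3 + 2.55*t^2 - 1.56*t + 0.97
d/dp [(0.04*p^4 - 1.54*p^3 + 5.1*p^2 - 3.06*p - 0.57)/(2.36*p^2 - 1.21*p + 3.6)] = (0.1888*p^5 - 3.7796*p^4 + 4.3028*p^3 - 15.5814*p^2 + 39.4104*p - 11.7057)/(5.5696*p^4 - 5.7112*p^3 + 18.4561*p^2 - 8.712*p + 12.96)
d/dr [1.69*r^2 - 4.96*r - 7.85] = 3.38*r - 4.96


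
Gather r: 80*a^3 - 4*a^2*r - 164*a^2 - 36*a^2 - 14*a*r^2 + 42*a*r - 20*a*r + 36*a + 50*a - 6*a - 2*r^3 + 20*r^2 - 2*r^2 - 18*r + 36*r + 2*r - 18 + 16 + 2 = 80*a^3 - 200*a^2 + 80*a - 2*r^3 + r^2*(18 - 14*a) + r*(-4*a^2 + 22*a + 20)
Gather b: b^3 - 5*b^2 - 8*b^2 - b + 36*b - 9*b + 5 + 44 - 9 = b^3 - 13*b^2 + 26*b + 40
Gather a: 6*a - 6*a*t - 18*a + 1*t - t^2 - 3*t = a*(-6*t - 12) - t^2 - 2*t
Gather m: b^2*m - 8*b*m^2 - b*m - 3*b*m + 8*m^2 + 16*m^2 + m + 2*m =m^2*(24 - 8*b) + m*(b^2 - 4*b + 3)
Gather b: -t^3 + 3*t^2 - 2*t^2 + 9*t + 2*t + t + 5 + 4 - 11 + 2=-t^3 + t^2 + 12*t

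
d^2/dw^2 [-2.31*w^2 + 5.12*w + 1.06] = -4.62000000000000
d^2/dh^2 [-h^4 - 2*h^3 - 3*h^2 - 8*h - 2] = -12*h^2 - 12*h - 6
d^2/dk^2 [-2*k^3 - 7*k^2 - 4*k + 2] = -12*k - 14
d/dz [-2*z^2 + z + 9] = 1 - 4*z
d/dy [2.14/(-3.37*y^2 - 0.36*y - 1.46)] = (14.4236*y + 0.7704)/(3.37*y^2 + 0.36*y + 1.46)^2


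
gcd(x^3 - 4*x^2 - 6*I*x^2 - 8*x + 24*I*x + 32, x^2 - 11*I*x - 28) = x - 4*I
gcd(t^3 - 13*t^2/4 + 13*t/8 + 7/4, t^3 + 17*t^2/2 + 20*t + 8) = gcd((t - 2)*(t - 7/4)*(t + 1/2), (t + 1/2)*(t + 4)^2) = t + 1/2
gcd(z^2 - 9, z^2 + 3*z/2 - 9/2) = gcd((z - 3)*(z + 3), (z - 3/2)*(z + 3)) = z + 3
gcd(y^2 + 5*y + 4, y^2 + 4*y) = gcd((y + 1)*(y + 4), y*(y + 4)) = y + 4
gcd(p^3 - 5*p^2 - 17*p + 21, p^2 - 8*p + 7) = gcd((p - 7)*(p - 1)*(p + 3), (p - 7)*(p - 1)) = p^2 - 8*p + 7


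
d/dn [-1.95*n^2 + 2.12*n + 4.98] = 2.12 - 3.9*n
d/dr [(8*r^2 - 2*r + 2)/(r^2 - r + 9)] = 2*(-3*r^2 + 70*r - 8)/(r^4 - 2*r^3 + 19*r^2 - 18*r + 81)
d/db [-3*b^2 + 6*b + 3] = 6 - 6*b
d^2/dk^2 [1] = 0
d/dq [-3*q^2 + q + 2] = 1 - 6*q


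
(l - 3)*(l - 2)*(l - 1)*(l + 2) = l^4 - 4*l^3 - l^2 + 16*l - 12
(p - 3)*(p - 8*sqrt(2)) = p^2 - 8*sqrt(2)*p - 3*p + 24*sqrt(2)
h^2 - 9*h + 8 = (h - 8)*(h - 1)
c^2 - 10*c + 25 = (c - 5)^2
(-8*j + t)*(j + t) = -8*j^2 - 7*j*t + t^2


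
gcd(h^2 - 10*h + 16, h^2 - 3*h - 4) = 1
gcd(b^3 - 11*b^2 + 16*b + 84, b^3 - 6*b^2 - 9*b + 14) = b^2 - 5*b - 14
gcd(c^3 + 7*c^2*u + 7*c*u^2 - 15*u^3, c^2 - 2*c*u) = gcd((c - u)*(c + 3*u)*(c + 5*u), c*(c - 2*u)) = 1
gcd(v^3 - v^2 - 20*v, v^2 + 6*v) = v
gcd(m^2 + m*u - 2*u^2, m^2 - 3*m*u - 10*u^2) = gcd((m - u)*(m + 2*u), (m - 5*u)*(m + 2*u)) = m + 2*u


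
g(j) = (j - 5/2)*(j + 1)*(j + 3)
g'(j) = (j - 5/2)*(j + 1) + (j - 5/2)*(j + 3) + (j + 1)*(j + 3) = 3*j^2 + 3*j - 7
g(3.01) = 12.29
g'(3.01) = 29.21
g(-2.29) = 4.39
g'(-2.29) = 1.86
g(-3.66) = -10.81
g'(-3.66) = 22.21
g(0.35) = -9.72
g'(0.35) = -5.58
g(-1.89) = 4.34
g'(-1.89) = -1.95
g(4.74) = 99.52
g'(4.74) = 74.62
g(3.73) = 39.15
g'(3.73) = 45.93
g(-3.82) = -14.61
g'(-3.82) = 25.32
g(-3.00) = 0.00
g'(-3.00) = 11.00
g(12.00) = 1852.50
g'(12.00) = 461.00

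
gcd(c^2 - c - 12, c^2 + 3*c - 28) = c - 4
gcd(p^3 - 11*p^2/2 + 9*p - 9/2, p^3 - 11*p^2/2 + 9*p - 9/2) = p^3 - 11*p^2/2 + 9*p - 9/2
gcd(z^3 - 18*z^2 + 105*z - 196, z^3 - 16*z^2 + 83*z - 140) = z^2 - 11*z + 28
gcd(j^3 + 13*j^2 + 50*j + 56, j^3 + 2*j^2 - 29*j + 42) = j + 7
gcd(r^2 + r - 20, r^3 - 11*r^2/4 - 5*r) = r - 4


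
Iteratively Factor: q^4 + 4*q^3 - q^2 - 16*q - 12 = (q - 2)*(q^3 + 6*q^2 + 11*q + 6) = (q - 2)*(q + 2)*(q^2 + 4*q + 3) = (q - 2)*(q + 1)*(q + 2)*(q + 3)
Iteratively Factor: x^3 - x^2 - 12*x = (x + 3)*(x^2 - 4*x) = (x - 4)*(x + 3)*(x)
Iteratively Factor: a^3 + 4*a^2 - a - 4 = (a + 1)*(a^2 + 3*a - 4) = (a - 1)*(a + 1)*(a + 4)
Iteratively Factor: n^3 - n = (n)*(n^2 - 1) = n*(n - 1)*(n + 1)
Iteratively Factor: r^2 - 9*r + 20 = (r - 5)*(r - 4)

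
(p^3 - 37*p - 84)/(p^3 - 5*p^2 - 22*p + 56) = (p + 3)/(p - 2)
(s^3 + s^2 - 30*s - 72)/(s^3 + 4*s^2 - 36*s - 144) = (s + 3)/(s + 6)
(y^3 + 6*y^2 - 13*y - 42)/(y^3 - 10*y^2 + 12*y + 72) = (y^2 + 4*y - 21)/(y^2 - 12*y + 36)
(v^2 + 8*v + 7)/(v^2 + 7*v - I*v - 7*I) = (v + 1)/(v - I)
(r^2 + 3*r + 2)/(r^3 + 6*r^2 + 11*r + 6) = 1/(r + 3)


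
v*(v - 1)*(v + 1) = v^3 - v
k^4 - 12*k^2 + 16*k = k*(k - 2)^2*(k + 4)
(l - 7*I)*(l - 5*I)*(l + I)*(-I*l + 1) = -I*l^4 - 10*l^3 + 12*I*l^2 - 58*l - 35*I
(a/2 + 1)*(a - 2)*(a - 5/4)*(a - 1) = a^4/2 - 9*a^3/8 - 11*a^2/8 + 9*a/2 - 5/2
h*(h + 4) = h^2 + 4*h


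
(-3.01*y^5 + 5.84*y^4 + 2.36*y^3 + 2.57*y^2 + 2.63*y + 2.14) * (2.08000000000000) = -6.2608*y^5 + 12.1472*y^4 + 4.9088*y^3 + 5.3456*y^2 + 5.4704*y + 4.4512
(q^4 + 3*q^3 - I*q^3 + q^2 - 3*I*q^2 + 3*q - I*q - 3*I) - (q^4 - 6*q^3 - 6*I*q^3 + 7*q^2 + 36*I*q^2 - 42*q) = 9*q^3 + 5*I*q^3 - 6*q^2 - 39*I*q^2 + 45*q - I*q - 3*I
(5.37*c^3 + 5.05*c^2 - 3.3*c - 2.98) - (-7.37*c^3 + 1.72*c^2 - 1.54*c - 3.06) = 12.74*c^3 + 3.33*c^2 - 1.76*c + 0.0800000000000001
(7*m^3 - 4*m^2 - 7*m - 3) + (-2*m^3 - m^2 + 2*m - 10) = 5*m^3 - 5*m^2 - 5*m - 13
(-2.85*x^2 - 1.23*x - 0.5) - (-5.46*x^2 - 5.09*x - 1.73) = 2.61*x^2 + 3.86*x + 1.23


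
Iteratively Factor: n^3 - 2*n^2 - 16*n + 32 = (n + 4)*(n^2 - 6*n + 8) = (n - 4)*(n + 4)*(n - 2)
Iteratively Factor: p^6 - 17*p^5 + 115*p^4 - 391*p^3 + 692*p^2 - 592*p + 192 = (p - 3)*(p^5 - 14*p^4 + 73*p^3 - 172*p^2 + 176*p - 64) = (p - 4)*(p - 3)*(p^4 - 10*p^3 + 33*p^2 - 40*p + 16) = (p - 4)*(p - 3)*(p - 1)*(p^3 - 9*p^2 + 24*p - 16) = (p - 4)*(p - 3)*(p - 1)^2*(p^2 - 8*p + 16) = (p - 4)^2*(p - 3)*(p - 1)^2*(p - 4)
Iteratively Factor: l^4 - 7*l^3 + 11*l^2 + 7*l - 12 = (l - 3)*(l^3 - 4*l^2 - l + 4) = (l - 4)*(l - 3)*(l^2 - 1) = (l - 4)*(l - 3)*(l - 1)*(l + 1)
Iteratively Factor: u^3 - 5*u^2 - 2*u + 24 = (u - 3)*(u^2 - 2*u - 8) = (u - 3)*(u + 2)*(u - 4)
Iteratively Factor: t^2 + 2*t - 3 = (t + 3)*(t - 1)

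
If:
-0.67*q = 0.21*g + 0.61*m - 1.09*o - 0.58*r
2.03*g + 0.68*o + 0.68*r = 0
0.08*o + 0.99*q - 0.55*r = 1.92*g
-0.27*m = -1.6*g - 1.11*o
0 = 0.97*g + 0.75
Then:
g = -0.77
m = 7.04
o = 2.83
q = -2.02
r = -0.52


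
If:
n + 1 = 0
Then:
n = -1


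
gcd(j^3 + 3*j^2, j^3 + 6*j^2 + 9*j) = j^2 + 3*j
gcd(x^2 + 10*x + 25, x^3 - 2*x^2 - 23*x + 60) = x + 5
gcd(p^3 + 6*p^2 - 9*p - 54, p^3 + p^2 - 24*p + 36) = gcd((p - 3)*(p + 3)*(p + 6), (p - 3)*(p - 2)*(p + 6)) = p^2 + 3*p - 18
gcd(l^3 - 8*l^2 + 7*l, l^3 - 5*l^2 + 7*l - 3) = l - 1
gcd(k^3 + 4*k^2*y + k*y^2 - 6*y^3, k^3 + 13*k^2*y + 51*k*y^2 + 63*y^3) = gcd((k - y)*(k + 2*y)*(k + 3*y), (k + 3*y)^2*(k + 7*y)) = k + 3*y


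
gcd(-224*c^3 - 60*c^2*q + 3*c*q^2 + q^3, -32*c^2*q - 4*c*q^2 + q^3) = -32*c^2 - 4*c*q + q^2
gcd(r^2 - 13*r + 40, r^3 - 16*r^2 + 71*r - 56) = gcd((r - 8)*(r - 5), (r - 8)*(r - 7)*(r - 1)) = r - 8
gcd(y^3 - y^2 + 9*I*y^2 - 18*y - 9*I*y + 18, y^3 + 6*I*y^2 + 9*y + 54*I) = y^2 + 9*I*y - 18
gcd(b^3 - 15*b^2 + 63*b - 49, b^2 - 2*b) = 1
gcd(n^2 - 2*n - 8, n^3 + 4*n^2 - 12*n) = 1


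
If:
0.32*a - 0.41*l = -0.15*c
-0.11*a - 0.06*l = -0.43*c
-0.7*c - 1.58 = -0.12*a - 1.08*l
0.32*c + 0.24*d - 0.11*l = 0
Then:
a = 1.87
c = 0.72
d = -0.17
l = 1.72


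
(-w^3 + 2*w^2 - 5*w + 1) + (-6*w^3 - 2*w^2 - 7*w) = -7*w^3 - 12*w + 1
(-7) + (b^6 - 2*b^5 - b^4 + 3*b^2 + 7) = b^6 - 2*b^5 - b^4 + 3*b^2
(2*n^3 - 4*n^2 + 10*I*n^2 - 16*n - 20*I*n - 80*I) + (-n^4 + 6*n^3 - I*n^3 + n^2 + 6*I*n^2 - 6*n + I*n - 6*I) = -n^4 + 8*n^3 - I*n^3 - 3*n^2 + 16*I*n^2 - 22*n - 19*I*n - 86*I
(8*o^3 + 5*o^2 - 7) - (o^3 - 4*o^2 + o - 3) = 7*o^3 + 9*o^2 - o - 4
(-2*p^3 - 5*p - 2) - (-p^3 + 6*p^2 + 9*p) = -p^3 - 6*p^2 - 14*p - 2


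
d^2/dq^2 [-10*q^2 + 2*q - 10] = -20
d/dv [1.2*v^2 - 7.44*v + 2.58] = 2.4*v - 7.44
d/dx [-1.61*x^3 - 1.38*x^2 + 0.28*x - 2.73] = -4.83*x^2 - 2.76*x + 0.28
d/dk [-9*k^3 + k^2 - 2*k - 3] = -27*k^2 + 2*k - 2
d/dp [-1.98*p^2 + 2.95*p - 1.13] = 2.95 - 3.96*p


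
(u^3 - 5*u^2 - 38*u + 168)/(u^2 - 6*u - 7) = (u^2 + 2*u - 24)/(u + 1)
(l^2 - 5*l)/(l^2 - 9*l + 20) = l/(l - 4)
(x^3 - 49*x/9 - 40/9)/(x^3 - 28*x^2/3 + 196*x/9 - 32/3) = (3*x^2 + 8*x + 5)/(3*x^2 - 20*x + 12)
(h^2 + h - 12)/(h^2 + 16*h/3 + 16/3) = 3*(h - 3)/(3*h + 4)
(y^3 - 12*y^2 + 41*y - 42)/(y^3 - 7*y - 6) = (y^2 - 9*y + 14)/(y^2 + 3*y + 2)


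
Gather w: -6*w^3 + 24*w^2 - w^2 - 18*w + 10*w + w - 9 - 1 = -6*w^3 + 23*w^2 - 7*w - 10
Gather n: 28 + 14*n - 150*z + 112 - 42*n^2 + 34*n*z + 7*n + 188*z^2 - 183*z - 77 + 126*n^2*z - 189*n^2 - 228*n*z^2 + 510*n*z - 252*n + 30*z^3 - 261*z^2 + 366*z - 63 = n^2*(126*z - 231) + n*(-228*z^2 + 544*z - 231) + 30*z^3 - 73*z^2 + 33*z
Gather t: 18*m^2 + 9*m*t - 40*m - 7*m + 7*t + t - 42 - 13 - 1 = 18*m^2 - 47*m + t*(9*m + 8) - 56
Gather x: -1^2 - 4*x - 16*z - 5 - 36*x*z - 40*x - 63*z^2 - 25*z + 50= x*(-36*z - 44) - 63*z^2 - 41*z + 44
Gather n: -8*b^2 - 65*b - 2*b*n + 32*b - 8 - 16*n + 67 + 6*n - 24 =-8*b^2 - 33*b + n*(-2*b - 10) + 35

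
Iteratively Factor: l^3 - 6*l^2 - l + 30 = (l - 5)*(l^2 - l - 6) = (l - 5)*(l - 3)*(l + 2)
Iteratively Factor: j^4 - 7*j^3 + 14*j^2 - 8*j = (j - 2)*(j^3 - 5*j^2 + 4*j) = j*(j - 2)*(j^2 - 5*j + 4) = j*(j - 2)*(j - 1)*(j - 4)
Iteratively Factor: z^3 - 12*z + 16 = (z - 2)*(z^2 + 2*z - 8) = (z - 2)*(z + 4)*(z - 2)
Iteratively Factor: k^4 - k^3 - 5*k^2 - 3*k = (k - 3)*(k^3 + 2*k^2 + k) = k*(k - 3)*(k^2 + 2*k + 1) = k*(k - 3)*(k + 1)*(k + 1)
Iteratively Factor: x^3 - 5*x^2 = (x)*(x^2 - 5*x) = x*(x - 5)*(x)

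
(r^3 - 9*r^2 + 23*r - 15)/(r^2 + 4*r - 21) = (r^2 - 6*r + 5)/(r + 7)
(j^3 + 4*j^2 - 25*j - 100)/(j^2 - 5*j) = j + 9 + 20/j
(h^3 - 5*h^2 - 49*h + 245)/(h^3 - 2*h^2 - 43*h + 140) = (h - 7)/(h - 4)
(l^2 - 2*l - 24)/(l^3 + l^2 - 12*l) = (l - 6)/(l*(l - 3))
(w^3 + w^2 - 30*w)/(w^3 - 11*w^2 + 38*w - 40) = w*(w + 6)/(w^2 - 6*w + 8)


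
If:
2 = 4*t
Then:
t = 1/2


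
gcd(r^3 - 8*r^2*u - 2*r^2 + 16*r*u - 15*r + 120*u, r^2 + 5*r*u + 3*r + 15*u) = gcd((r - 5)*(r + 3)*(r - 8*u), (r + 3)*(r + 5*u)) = r + 3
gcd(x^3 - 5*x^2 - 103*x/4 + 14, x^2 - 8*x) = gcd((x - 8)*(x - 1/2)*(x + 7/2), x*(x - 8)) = x - 8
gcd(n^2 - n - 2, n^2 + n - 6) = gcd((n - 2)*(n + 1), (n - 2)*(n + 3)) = n - 2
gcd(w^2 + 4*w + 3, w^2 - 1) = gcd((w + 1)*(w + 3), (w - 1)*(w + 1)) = w + 1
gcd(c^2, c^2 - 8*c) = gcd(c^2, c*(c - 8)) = c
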